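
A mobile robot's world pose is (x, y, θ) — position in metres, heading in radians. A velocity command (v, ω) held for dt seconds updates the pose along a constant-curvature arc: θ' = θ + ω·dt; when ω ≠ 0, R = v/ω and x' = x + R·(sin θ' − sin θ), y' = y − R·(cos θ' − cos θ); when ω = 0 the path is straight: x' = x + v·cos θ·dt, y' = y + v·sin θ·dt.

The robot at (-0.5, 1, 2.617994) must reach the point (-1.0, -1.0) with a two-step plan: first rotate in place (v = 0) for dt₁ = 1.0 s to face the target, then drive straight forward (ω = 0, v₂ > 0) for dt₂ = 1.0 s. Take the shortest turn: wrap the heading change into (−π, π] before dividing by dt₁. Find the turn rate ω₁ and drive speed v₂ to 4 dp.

heading to target = atan2(-1−1, -1−-0.5) = -1.8158
Δθ = wrap(-1.8158 − 2.6180) = 1.8494; ω₁ = Δθ/dt₁ = 1.8494
distance = √((-1−-0.5)² + (-1−1)²) = 2.0616; v₂ = distance/dt₂ = 2.0616

ω₁ = 1.8494, v₂ = 2.0616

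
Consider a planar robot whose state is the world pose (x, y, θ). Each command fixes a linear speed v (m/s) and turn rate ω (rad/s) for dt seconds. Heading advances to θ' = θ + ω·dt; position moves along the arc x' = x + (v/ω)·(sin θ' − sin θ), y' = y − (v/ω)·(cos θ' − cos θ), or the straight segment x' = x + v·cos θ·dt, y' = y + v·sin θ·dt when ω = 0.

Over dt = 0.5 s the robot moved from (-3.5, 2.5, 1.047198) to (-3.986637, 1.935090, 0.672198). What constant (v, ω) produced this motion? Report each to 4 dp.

Δθ = 0.672198 − 1.047198 = -0.375000
ω = Δθ/dt = -0.375000/0.5 = -0.7500
R = −Δy/(cos θ' − cos θ) = 2.0000
v = R·ω = 2.0000·-0.7500 = -1.5000

v = -1.5000, ω = -0.7500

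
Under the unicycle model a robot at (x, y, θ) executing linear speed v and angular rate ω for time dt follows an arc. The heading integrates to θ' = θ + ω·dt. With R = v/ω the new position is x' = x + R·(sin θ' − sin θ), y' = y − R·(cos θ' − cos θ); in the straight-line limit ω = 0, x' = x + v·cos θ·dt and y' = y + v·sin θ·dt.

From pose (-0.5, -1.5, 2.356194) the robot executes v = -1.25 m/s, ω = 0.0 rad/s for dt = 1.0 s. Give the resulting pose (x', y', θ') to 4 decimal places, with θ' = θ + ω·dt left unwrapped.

(0.3839, -2.3839, 2.3562)

θ' = 2.3562 + 0.0·1.0 = 2.3562
ω = 0 → straight: x' = -0.5 + -1.25·cos(2.3562)·1.0 = 0.3839
y' = -1.5 + -1.25·sin(2.3562)·1.0 = -2.3839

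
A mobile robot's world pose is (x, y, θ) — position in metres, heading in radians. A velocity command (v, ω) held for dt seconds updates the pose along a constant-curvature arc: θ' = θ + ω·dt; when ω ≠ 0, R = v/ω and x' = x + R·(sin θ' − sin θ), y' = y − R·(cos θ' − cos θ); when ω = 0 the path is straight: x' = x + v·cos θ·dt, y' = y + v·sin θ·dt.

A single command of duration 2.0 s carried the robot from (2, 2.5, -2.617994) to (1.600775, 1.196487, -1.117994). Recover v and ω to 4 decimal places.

v = 0.7500, ω = 0.7500

Δθ = -1.117994 − -2.617994 = 1.500000
ω = Δθ/dt = 1.500000/2.0 = 0.7500
R = −Δy/(cos θ' − cos θ) = 1.0000
v = R·ω = 1.0000·0.7500 = 0.7500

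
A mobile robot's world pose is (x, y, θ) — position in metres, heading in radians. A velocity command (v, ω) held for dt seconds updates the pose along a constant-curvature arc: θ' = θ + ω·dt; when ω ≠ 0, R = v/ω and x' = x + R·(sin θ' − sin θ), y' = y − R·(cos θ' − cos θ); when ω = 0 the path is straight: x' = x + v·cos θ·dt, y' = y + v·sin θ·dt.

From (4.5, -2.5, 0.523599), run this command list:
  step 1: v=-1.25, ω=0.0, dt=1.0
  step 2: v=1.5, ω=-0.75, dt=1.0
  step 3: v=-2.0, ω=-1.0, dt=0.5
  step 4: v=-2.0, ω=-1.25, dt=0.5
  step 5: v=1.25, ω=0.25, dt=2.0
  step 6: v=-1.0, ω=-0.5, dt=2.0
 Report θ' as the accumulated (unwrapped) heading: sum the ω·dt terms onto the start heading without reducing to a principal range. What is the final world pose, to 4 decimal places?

step 1: θ'=0.5236 (straight) → pose (3.4175, -3.1250, 0.5236)
step 2: θ'=-0.2264 (R=-2.0000) → pose (4.8664, -2.9081, -0.2264)
step 3: θ'=-0.7264 (R=2.0000) → pose (3.9870, -2.4543, -0.7264)
step 4: θ'=-1.3514 (R=1.6000) → pose (3.4880, -1.6064, -1.3514)
step 5: θ'=-0.8514 (R=5.0000) → pose (4.6072, -3.8128, -0.8514)
step 6: θ'=-1.8514 (R=2.0000) → pose (4.1898, -1.9411, -1.8514)

(4.1898, -1.9411, -1.8514)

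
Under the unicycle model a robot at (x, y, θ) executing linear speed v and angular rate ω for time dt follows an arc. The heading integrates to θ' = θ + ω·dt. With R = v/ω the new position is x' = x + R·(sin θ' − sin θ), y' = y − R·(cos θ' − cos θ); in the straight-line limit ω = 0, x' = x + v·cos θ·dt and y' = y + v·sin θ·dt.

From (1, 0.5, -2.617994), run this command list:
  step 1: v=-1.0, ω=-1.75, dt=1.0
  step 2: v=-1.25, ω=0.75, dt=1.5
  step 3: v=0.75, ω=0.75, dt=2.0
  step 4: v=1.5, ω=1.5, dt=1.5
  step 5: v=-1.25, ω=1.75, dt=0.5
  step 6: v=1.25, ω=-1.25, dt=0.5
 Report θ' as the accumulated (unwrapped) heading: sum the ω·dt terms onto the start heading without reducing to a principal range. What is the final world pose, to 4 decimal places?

step 1: θ'=-4.3680 (R=0.5714) → pose (1.8236, 0.1981, -4.3680)
step 2: θ'=-3.2430 (R=-1.6667) → pose (3.2237, -0.8973, -3.2430)
step 3: θ'=-1.7430 (R=1.0000) → pose (2.1372, -1.7209, -1.7430)
step 4: θ'=0.5070 (R=1.0000) → pose (3.6080, -2.7664, 0.5070)
step 5: θ'=1.3820 (R=-0.7143) → pose (3.2532, -3.2568, 1.3820)
step 6: θ'=0.7570 (R=-1.0000) → pose (3.5487, -2.7176, 0.7570)

(3.5487, -2.7176, 0.7570)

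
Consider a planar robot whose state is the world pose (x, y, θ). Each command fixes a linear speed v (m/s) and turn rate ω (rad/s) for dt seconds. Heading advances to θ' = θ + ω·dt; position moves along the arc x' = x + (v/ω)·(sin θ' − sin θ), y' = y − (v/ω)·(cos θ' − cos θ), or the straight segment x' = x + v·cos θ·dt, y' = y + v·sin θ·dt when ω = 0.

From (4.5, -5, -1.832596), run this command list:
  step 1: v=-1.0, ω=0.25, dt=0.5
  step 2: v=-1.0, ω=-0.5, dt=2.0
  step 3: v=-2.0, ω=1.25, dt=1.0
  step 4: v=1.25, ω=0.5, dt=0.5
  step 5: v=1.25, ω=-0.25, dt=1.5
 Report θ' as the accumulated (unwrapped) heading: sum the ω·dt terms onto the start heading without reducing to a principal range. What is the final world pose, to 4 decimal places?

(7.1291, -3.7771, -1.5826)

step 1: θ'=-1.7076 (R=-4.0000) → pose (4.5989, -4.5102, -1.7076)
step 2: θ'=-2.7076 (R=2.0000) → pose (5.7392, -2.9684, -2.7076)
step 3: θ'=-1.4576 (R=-1.6000) → pose (6.6562, -1.3360, -1.4576)
step 4: θ'=-1.2076 (R=2.5000) → pose (6.8033, -1.9417, -1.2076)
step 5: θ'=-1.5826 (R=-5.0000) → pose (7.1291, -3.7771, -1.5826)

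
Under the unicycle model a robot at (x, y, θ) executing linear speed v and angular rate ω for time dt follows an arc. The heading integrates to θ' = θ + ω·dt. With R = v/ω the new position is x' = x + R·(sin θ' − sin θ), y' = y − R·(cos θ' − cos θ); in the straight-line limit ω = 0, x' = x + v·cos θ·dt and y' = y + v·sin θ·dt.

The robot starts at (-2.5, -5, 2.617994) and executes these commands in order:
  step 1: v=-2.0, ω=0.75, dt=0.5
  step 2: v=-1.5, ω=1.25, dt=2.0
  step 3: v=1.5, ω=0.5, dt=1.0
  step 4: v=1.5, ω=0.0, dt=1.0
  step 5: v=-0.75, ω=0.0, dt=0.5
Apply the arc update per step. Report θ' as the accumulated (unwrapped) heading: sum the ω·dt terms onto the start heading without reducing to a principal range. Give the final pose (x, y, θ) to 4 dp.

step 1: θ'=2.9930 (R=-2.6667) → pose (-1.5615, -5.3279, 2.9930)
step 2: θ'=5.4930 (R=-1.2000) → pose (-0.5312, -3.2967, 5.4930)
step 3: θ'=5.9930 (R=3.0000) → pose (0.7418, -4.0601, 5.9930)
step 4: θ'=5.9930 (straight) → pose (2.1791, -4.4893, 5.9930)
step 5: θ'=5.9930 (straight) → pose (1.8198, -4.3820, 5.9930)

(1.8198, -4.3820, 5.9930)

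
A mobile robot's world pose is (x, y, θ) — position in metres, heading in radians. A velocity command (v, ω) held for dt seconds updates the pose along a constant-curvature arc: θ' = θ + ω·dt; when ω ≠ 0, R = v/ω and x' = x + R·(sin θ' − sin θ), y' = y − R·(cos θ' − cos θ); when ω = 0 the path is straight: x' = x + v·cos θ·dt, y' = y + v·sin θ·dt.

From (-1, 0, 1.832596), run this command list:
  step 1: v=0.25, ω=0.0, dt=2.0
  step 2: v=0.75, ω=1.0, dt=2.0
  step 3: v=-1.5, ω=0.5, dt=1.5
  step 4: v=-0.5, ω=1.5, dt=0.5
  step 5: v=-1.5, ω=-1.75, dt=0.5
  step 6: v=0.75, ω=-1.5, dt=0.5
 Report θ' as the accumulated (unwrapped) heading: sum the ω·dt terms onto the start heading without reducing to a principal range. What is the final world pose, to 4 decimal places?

step 1: θ'=1.8326 (straight) → pose (-1.1294, 0.4830, 1.8326)
step 2: θ'=3.8326 (R=0.7500) → pose (-2.3318, 0.8668, 3.8326)
step 3: θ'=4.5826 (R=-3.0000) → pose (-1.2690, 2.7903, 4.5826)
step 4: θ'=5.3326 (R=-0.3333) → pose (-1.3283, 3.0272, 5.3326)
step 5: θ'=4.4576 (R=0.8571) → pose (-1.4602, 3.7414, 4.4576)
step 6: θ'=3.7076 (R=-0.5000) → pose (-1.6760, 3.4454, 3.7076)

(-1.6760, 3.4454, 3.7076)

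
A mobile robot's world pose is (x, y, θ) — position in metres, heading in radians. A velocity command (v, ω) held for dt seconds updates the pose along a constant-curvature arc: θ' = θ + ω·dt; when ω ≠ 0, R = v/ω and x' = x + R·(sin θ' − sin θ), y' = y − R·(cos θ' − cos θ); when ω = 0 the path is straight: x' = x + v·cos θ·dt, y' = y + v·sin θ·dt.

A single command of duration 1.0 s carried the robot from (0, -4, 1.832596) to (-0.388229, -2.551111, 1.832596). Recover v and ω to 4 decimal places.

Δθ = 1.832596 − 1.832596 = 0.000000
ω = Δθ/dt = 0.000000/1.0 = 0.0000
ω = 0 → v = (Δx·cos θ + Δy·sin θ)/dt = 1.5000

v = 1.5000, ω = 0.0000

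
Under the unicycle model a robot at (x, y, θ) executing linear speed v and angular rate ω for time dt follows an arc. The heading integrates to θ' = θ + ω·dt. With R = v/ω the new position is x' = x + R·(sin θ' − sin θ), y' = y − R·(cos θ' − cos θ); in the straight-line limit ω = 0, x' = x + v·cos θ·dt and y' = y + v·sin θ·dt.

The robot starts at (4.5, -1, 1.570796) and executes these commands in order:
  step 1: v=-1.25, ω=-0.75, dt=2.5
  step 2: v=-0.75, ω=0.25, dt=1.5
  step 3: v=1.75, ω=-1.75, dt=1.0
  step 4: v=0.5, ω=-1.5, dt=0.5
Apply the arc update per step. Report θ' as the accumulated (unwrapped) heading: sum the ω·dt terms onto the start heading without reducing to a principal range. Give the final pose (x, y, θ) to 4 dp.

(2.1747, -3.7818, -2.4292)

step 1: θ'=-0.3042 (R=1.6667) → pose (2.3341, -2.5901, -0.3042)
step 2: θ'=0.0708 (R=-3.0000) → pose (1.2233, -2.4599, 0.0708)
step 3: θ'=-1.6792 (R=-1.0000) → pose (2.2882, -3.5656, -1.6792)
step 4: θ'=-2.4292 (R=-0.3333) → pose (2.1747, -3.7818, -2.4292)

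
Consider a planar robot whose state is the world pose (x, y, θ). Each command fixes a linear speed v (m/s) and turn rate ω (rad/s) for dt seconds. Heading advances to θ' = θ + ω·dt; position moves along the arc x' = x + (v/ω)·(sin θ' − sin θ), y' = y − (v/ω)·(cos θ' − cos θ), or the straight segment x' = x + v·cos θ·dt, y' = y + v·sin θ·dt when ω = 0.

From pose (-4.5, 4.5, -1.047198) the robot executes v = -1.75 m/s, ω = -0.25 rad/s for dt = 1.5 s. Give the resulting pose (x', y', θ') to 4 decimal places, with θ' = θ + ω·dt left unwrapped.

θ' = -1.0472 + -0.25·1.5 = -1.4222
R = v/ω = -1.75/-0.25 = 7.0000
x' = -4.5 + 7.0000·(sin -1.4222 − sin -1.0472) = -5.3607
y' = 4.5 − 7.0000·(cos -1.4222 − cos -1.0472) = 6.9636

(-5.3607, 6.9636, -1.4222)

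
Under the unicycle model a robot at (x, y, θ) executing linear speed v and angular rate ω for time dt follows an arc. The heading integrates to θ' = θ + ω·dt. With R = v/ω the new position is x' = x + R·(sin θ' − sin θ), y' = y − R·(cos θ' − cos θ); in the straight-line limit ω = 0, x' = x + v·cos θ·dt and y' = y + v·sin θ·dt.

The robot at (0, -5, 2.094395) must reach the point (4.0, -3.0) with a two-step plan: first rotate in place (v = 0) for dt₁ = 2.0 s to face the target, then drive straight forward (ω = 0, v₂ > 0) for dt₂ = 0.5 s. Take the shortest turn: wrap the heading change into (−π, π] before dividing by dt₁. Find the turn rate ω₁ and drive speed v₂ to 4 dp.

heading to target = atan2(-3−-5, 4−0) = 0.4636
Δθ = wrap(0.4636 − 2.0944) = -1.6307; ω₁ = Δθ/dt₁ = -0.8154
distance = √((4−0)² + (-3−-5)²) = 4.4721; v₂ = distance/dt₂ = 8.9443

ω₁ = -0.8154, v₂ = 8.9443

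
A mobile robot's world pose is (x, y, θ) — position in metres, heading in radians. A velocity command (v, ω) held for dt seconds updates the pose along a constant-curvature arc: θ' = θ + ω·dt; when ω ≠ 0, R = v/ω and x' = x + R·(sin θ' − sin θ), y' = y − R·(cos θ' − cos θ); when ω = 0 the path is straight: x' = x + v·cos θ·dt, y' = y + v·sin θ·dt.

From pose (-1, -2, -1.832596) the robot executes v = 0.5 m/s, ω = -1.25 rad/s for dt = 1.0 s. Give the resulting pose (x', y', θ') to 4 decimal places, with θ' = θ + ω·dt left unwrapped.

(-1.3628, -2.2958, -3.0826)

θ' = -1.8326 + -1.25·1.0 = -3.0826
R = v/ω = 0.5/-1.25 = -0.4000
x' = -1 + -0.4000·(sin -3.0826 − sin -1.8326) = -1.3628
y' = -2 − -0.4000·(cos -3.0826 − cos -1.8326) = -2.2958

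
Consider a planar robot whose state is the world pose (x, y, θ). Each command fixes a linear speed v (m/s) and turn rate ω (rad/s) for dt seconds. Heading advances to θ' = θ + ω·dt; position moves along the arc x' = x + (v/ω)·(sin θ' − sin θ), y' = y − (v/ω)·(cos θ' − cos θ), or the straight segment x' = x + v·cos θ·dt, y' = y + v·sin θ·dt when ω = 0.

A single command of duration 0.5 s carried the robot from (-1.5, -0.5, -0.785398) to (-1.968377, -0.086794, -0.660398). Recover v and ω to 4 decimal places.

Δθ = -0.660398 − -0.785398 = 0.125000
ω = Δθ/dt = 0.125000/0.5 = 0.2500
R = Δx/(sin θ' − sin θ) = -5.0000
v = R·ω = -5.0000·0.2500 = -1.2500

v = -1.2500, ω = 0.2500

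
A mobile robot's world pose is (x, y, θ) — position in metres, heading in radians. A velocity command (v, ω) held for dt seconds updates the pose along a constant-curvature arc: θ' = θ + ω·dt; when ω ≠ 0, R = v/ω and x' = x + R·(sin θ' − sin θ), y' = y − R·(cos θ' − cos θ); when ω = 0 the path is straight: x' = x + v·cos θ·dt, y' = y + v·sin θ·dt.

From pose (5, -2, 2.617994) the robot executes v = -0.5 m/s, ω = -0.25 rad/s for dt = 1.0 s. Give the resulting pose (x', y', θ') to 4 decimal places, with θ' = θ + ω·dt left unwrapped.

θ' = 2.6180 + -0.25·1.0 = 2.3680
R = v/ω = -0.5/-0.25 = 2.0000
x' = 5 + 2.0000·(sin 2.3680 − sin 2.6180) = 5.3974
y' = -2 − 2.0000·(cos 2.3680 − cos 2.6180) = -2.3012

(5.3974, -2.3012, 2.3680)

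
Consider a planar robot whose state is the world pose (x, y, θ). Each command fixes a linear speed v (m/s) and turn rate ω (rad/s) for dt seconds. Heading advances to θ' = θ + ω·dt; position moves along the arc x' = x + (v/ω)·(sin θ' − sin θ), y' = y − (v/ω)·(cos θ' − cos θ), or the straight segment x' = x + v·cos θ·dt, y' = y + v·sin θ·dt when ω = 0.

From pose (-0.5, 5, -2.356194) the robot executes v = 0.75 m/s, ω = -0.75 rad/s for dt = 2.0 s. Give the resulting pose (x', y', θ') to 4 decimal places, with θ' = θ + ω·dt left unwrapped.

(-1.8624, 4.9518, -3.8562)

θ' = -2.3562 + -0.75·2.0 = -3.8562
R = v/ω = 0.75/-0.75 = -1.0000
x' = -0.5 + -1.0000·(sin -3.8562 − sin -2.3562) = -1.8624
y' = 5 − -1.0000·(cos -3.8562 − cos -2.3562) = 4.9518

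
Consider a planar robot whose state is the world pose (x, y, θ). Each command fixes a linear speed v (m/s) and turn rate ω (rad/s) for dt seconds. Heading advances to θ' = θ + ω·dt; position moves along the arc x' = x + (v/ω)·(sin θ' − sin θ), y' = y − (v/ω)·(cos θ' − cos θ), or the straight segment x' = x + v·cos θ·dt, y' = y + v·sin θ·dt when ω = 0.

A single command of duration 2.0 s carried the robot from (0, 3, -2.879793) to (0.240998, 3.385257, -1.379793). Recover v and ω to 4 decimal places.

v = -0.2500, ω = 0.7500

Δθ = -1.379793 − -2.879793 = 1.500000
ω = Δθ/dt = 1.500000/2.0 = 0.7500
R = −Δy/(cos θ' − cos θ) = -0.3333
v = R·ω = -0.3333·0.7500 = -0.2500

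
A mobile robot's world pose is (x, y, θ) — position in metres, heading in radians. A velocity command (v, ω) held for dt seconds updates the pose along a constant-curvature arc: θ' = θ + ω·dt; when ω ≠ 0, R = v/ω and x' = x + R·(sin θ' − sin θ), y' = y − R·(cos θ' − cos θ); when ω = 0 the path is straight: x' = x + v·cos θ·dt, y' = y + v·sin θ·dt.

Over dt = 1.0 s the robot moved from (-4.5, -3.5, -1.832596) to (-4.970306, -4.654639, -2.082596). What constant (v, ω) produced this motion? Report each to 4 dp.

v = 1.2500, ω = -0.2500

Δθ = -2.082596 − -1.832596 = -0.250000
ω = Δθ/dt = -0.250000/1.0 = -0.2500
R = −Δy/(cos θ' − cos θ) = -5.0000
v = R·ω = -5.0000·-0.2500 = 1.2500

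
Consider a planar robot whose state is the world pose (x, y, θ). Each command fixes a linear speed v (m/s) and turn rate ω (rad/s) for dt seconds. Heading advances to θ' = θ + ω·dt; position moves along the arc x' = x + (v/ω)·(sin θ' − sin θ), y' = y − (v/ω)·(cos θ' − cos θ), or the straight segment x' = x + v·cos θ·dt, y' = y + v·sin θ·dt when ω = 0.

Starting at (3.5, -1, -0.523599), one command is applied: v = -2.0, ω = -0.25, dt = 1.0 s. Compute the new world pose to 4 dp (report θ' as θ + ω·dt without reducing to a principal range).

(1.9103, 0.2050, -0.7736)

θ' = -0.5236 + -0.25·1.0 = -0.7736
R = v/ω = -2.0/-0.25 = 8.0000
x' = 3.5 + 8.0000·(sin -0.7736 − sin -0.5236) = 1.9103
y' = -1 − 8.0000·(cos -0.7736 − cos -0.5236) = 0.2050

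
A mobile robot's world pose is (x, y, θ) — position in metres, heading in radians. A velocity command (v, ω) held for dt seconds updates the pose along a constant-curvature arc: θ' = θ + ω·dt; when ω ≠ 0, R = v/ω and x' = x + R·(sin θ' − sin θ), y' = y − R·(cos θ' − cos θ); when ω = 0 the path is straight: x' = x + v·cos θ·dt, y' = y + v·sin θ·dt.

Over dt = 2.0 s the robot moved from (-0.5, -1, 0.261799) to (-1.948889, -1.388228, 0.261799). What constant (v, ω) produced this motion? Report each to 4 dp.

Δθ = 0.261799 − 0.261799 = 0.000000
ω = Δθ/dt = 0.000000/2.0 = 0.0000
ω = 0 → v = (Δx·cos θ + Δy·sin θ)/dt = -0.7500

v = -0.7500, ω = 0.0000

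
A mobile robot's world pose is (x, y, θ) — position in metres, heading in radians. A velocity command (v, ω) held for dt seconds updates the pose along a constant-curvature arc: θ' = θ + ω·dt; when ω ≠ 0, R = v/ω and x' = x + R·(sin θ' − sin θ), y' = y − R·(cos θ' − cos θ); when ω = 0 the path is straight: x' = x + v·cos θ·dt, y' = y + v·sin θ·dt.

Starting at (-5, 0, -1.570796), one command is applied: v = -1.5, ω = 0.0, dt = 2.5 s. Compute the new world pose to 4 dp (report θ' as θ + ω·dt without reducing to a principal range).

(-5.0000, 3.7500, -1.5708)

θ' = -1.5708 + 0.0·2.5 = -1.5708
ω = 0 → straight: x' = -5 + -1.5·cos(-1.5708)·2.5 = -5.0000
y' = 0 + -1.5·sin(-1.5708)·2.5 = 3.7500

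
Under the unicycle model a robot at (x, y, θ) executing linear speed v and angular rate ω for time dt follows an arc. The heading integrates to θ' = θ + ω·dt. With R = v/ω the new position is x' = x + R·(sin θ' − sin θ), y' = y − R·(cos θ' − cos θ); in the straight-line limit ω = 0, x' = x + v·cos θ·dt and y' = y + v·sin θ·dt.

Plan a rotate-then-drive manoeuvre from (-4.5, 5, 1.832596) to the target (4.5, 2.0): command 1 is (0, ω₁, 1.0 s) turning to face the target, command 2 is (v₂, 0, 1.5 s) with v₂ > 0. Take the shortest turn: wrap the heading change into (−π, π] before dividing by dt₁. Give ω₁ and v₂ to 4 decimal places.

heading to target = atan2(2−5, 4.5−-4.5) = -0.3218
Δθ = wrap(-0.3218 − 1.8326) = -2.1543; ω₁ = Δθ/dt₁ = -2.1543
distance = √((4.5−-4.5)² + (2−5)²) = 9.4868; v₂ = distance/dt₂ = 6.3246

ω₁ = -2.1543, v₂ = 6.3246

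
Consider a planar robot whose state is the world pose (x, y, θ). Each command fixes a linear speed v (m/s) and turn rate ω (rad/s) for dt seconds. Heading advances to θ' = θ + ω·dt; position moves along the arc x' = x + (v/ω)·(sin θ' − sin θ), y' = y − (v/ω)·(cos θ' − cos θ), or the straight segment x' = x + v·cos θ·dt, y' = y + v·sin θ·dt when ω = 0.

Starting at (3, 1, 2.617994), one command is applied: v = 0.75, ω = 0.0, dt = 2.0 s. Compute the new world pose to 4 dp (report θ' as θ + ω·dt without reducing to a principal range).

θ' = 2.6180 + 0.0·2.0 = 2.6180
ω = 0 → straight: x' = 3 + 0.75·cos(2.6180)·2.0 = 1.7010
y' = 1 + 0.75·sin(2.6180)·2.0 = 1.7500

(1.7010, 1.7500, 2.6180)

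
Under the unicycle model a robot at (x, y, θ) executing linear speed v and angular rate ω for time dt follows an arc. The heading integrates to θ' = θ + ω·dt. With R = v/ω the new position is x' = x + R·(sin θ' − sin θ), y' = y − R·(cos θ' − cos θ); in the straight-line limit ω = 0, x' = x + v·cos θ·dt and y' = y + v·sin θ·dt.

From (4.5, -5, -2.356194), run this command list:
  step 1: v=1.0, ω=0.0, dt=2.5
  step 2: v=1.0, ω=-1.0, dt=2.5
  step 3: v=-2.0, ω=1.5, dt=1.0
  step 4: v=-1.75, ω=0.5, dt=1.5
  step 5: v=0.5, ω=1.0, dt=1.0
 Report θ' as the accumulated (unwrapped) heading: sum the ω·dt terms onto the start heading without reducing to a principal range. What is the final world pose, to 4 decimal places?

step 1: θ'=-2.3562 (straight) → pose (2.7322, -6.7678, -2.3562)
step 2: θ'=-4.8562 (R=-1.0000) → pose (1.0354, -5.9174, -4.8562)
step 3: θ'=-3.3562 (R=-1.3333) → pose (2.0711, -7.4112, -3.3562)
step 4: θ'=-2.6062 (R=-3.5000) → pose (4.6021, -7.0017, -2.6062)
step 5: θ'=-1.6062 (R=0.5000) → pose (4.3575, -7.4140, -1.6062)

(4.3575, -7.4140, -1.6062)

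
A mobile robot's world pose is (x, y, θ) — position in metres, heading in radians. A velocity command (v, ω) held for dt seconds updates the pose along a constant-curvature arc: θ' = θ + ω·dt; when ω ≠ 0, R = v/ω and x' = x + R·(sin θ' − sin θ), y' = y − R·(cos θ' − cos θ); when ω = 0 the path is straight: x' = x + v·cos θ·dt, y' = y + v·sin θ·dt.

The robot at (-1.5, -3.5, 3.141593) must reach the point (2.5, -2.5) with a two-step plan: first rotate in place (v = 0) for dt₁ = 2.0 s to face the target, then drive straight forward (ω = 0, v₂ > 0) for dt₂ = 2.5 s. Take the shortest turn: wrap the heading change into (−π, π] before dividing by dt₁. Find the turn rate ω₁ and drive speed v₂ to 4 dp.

heading to target = atan2(-2.5−-3.5, 2.5−-1.5) = 0.2450
Δθ = wrap(0.2450 − 3.1416) = -2.8966; ω₁ = Δθ/dt₁ = -1.4483
distance = √((2.5−-1.5)² + (-2.5−-3.5)²) = 4.1231; v₂ = distance/dt₂ = 1.6492

ω₁ = -1.4483, v₂ = 1.6492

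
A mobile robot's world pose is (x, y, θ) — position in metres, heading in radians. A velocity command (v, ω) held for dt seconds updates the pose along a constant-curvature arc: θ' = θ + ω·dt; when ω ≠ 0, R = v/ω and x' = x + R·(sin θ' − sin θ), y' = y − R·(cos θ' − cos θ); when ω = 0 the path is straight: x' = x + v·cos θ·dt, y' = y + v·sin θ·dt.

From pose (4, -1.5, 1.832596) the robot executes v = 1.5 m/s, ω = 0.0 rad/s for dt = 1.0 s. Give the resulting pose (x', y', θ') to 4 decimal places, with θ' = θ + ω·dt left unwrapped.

θ' = 1.8326 + 0.0·1.0 = 1.8326
ω = 0 → straight: x' = 4 + 1.5·cos(1.8326)·1.0 = 3.6118
y' = -1.5 + 1.5·sin(1.8326)·1.0 = -0.0511

(3.6118, -0.0511, 1.8326)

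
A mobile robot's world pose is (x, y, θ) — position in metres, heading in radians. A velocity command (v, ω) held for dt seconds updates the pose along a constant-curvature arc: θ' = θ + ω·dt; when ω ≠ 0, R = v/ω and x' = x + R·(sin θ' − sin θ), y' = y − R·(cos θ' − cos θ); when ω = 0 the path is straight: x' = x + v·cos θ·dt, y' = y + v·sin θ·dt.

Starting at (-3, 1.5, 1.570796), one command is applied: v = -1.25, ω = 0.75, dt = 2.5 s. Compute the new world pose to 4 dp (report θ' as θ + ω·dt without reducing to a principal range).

θ' = 1.5708 + 0.75·2.5 = 3.4458
R = v/ω = -1.25/0.75 = -1.6667
x' = -3 + -1.6667·(sin 3.4458 − sin 1.5708) = -0.8341
y' = 1.5 − -1.6667·(cos 3.4458 − cos 1.5708) = -0.0901

(-0.8341, -0.0901, 3.4458)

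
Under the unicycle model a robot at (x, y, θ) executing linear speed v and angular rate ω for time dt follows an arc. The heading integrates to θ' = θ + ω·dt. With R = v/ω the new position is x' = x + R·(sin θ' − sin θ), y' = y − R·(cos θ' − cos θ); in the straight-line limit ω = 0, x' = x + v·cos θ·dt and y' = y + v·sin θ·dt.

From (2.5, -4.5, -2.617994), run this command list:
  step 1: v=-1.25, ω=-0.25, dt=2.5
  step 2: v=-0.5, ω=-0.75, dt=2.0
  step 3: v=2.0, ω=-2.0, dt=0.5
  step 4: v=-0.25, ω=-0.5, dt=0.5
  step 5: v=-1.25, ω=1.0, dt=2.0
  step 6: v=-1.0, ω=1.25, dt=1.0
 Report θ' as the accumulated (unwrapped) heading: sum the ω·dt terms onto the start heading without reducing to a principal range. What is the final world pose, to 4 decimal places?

step 1: θ'=-3.2430 (R=5.0000) → pose (5.5061, -3.8558, -3.2430)
step 2: θ'=-4.7430 (R=0.6667) → pose (6.1050, -4.5395, -4.7430)
step 3: θ'=-5.7430 (R=-1.0000) → pose (6.5902, -3.7124, -5.7430)
step 4: θ'=-5.9930 (R=0.5000) → pose (6.4762, -3.7627, -5.9930)
step 5: θ'=-3.9930 (R=-1.2500) → pose (5.8936, -5.7841, -3.9930)
step 6: θ'=-2.7430 (R=-0.8000) → pose (6.8058, -5.9943, -2.7430)

(6.8058, -5.9943, -2.7430)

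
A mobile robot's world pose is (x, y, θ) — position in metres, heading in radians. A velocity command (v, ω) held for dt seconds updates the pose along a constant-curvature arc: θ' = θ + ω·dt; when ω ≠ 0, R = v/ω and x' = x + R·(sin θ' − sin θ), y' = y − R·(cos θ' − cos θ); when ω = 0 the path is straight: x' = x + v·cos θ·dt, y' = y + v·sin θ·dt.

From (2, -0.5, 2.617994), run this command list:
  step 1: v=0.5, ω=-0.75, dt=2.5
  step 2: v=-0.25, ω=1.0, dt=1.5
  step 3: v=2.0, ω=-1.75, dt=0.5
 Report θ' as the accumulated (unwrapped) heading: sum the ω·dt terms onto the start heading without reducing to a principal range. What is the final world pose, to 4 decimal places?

step 1: θ'=0.7430 (R=-0.6667) → pose (1.8823, 0.5683, 0.7430)
step 2: θ'=2.2430 (R=-0.2500) → pose (1.8558, 0.2285, 2.2430)
step 3: θ'=1.3680 (R=-1.1429) → pose (1.6306, 1.1704, 1.3680)

(1.6306, 1.1704, 1.3680)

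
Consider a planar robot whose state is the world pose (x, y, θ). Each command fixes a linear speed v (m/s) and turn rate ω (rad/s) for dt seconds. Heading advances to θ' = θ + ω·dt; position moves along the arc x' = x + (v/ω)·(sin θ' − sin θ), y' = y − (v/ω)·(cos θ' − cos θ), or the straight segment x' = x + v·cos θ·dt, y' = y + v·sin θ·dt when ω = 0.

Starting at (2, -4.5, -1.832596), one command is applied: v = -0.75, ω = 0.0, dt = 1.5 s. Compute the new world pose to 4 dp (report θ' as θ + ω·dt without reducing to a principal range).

(2.2912, -3.4133, -1.8326)

θ' = -1.8326 + 0.0·1.5 = -1.8326
ω = 0 → straight: x' = 2 + -0.75·cos(-1.8326)·1.5 = 2.2912
y' = -4.5 + -0.75·sin(-1.8326)·1.5 = -3.4133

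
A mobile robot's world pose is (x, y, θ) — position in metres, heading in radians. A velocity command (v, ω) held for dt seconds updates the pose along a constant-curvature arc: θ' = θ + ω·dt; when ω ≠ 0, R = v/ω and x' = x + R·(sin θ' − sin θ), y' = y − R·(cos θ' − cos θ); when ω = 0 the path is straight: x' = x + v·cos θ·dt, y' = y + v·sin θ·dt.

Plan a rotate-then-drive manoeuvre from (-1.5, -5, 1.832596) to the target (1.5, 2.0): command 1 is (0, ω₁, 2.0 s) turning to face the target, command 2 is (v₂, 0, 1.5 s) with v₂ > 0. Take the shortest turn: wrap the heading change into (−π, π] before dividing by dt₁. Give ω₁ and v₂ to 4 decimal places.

heading to target = atan2(2−-5, 1.5−-1.5) = 1.1659
Δθ = wrap(1.1659 − 1.8326) = -0.6667; ω₁ = Δθ/dt₁ = -0.3333
distance = √((1.5−-1.5)² + (2−-5)²) = 7.6158; v₂ = distance/dt₂ = 5.0772

ω₁ = -0.3333, v₂ = 5.0772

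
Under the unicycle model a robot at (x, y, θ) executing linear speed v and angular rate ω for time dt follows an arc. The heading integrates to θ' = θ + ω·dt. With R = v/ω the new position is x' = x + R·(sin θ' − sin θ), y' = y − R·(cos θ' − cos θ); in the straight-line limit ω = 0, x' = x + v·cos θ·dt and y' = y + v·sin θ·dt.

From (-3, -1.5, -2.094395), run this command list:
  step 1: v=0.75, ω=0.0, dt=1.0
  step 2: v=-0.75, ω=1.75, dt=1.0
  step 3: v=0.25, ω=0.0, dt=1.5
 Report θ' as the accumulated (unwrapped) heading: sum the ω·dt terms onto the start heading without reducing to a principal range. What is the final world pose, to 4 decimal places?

step 1: θ'=-2.0944 (straight) → pose (-3.3750, -2.1495, -2.0944)
step 2: θ'=-0.3444 (R=-0.4286) → pose (-3.6015, -1.5318, -0.3444)
step 3: θ'=-0.3444 (straight) → pose (-3.2485, -1.6584, -0.3444)

(-3.2485, -1.6584, -0.3444)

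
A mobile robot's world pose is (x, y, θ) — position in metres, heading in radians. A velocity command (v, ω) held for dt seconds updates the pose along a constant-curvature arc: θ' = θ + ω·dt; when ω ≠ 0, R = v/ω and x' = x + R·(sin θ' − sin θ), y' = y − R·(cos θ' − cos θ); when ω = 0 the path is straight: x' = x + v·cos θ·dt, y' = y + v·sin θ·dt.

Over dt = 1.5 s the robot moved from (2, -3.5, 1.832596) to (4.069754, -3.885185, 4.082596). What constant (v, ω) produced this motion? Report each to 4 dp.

v = -1.7500, ω = 1.5000

Δθ = 4.082596 − 1.832596 = 2.250000
ω = Δθ/dt = 2.250000/1.5 = 1.5000
R = Δx/(sin θ' − sin θ) = -1.1667
v = R·ω = -1.1667·1.5000 = -1.7500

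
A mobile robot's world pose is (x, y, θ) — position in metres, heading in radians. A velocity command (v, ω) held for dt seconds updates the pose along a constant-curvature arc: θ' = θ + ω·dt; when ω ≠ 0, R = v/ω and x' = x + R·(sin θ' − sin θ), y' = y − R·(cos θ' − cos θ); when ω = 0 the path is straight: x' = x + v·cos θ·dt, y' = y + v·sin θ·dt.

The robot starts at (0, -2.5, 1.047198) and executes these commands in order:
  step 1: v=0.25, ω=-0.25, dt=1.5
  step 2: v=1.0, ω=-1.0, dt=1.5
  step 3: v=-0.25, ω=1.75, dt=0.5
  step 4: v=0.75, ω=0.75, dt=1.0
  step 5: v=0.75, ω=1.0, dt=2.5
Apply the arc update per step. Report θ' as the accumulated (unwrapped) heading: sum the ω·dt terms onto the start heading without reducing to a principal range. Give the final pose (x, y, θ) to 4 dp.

step 1: θ'=0.6722 (R=-1.0000) → pose (0.2433, -2.2175, 0.6722)
step 2: θ'=-0.8278 (R=-1.0000) → pose (1.6025, -2.3235, -0.8278)
step 3: θ'=0.0472 (R=-0.1429) → pose (1.4905, -2.2774, 0.0472)
step 4: θ'=0.7972 (R=1.0000) → pose (2.1587, -1.9773, 0.7972)
step 5: θ'=3.2972 (R=0.7500) → pose (1.5060, -0.7123, 3.2972)

(1.5060, -0.7123, 3.2972)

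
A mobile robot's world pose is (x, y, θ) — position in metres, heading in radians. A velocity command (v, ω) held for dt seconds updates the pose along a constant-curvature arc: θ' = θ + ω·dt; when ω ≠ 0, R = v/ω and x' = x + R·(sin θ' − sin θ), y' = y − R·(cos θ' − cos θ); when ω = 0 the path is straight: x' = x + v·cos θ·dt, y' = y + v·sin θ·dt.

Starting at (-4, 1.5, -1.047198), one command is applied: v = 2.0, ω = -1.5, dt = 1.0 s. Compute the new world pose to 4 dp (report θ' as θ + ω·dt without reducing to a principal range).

(-4.4080, -0.2713, -2.5472)

θ' = -1.0472 + -1.5·1.0 = -2.5472
R = v/ω = 2.0/-1.5 = -1.3333
x' = -4 + -1.3333·(sin -2.5472 − sin -1.0472) = -4.4080
y' = 1.5 − -1.3333·(cos -2.5472 − cos -1.0472) = -0.2713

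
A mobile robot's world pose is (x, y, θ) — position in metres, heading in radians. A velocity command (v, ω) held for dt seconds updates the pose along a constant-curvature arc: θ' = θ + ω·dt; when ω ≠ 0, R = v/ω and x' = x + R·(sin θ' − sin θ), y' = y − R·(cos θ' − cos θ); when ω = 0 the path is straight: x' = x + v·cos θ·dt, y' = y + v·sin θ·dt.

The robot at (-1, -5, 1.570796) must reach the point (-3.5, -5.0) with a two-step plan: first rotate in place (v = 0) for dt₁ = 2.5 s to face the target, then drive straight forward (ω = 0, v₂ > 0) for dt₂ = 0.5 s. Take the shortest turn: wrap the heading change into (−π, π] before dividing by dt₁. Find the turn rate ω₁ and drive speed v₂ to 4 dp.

heading to target = atan2(-5−-5, -3.5−-1) = 3.1416
Δθ = wrap(3.1416 − 1.5708) = 1.5708; ω₁ = Δθ/dt₁ = 0.6283
distance = √((-3.5−-1)² + (-5−-5)²) = 2.5000; v₂ = distance/dt₂ = 5.0000

ω₁ = 0.6283, v₂ = 5.0000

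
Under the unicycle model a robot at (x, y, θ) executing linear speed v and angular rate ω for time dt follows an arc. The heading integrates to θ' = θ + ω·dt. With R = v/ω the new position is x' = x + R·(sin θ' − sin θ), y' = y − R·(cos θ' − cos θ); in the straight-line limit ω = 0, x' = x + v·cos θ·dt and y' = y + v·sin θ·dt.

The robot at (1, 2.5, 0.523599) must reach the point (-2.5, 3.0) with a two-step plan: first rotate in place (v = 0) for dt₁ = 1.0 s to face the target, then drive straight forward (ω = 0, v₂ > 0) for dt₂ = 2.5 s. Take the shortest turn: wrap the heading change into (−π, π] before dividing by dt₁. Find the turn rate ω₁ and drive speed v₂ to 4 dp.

ω₁ = 2.4761, v₂ = 1.4142

heading to target = atan2(3−2.5, -2.5−1) = 2.9997
Δθ = wrap(2.9997 − 0.5236) = 2.4761; ω₁ = Δθ/dt₁ = 2.4761
distance = √((-2.5−1)² + (3−2.5)²) = 3.5355; v₂ = distance/dt₂ = 1.4142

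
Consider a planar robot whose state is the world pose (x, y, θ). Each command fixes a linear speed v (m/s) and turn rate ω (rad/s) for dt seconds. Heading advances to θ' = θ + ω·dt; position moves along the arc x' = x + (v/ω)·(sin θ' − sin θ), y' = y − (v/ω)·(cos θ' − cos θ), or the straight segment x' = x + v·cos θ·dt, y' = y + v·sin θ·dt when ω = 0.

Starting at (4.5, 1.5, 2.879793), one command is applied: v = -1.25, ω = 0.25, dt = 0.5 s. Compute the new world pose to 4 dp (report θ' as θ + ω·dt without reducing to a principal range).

θ' = 2.8798 + 0.25·0.5 = 3.0048
R = v/ω = -1.25/0.25 = -5.0000
x' = 4.5 + -5.0000·(sin 3.0048 − sin 2.8798) = 5.1122
y' = 1.5 − -5.0000·(cos 3.0048 − cos 2.8798) = 1.3763

(5.1122, 1.3763, 3.0048)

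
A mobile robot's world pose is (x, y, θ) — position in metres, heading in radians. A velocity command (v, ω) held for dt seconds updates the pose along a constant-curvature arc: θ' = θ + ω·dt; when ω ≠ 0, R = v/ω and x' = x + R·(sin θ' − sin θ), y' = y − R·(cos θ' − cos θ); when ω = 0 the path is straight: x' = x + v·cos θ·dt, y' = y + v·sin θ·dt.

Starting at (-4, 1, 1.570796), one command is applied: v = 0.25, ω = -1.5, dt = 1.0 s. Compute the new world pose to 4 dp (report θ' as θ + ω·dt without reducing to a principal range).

(-3.8451, 1.1662, 0.0708)

θ' = 1.5708 + -1.5·1.0 = 0.0708
R = v/ω = 0.25/-1.5 = -0.1667
x' = -4 + -0.1667·(sin 0.0708 − sin 1.5708) = -3.8451
y' = 1 − -0.1667·(cos 0.0708 − cos 1.5708) = 1.1662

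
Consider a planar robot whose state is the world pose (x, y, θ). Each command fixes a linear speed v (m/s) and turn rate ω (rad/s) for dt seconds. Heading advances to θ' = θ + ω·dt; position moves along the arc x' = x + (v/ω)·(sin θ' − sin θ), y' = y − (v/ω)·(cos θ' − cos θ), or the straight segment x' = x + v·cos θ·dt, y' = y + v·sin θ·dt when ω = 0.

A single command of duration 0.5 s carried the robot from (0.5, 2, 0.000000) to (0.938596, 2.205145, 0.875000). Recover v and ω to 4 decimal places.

v = 1.0000, ω = 1.7500

Δθ = 0.875000 − 0.000000 = 0.875000
ω = Δθ/dt = 0.875000/0.5 = 1.7500
R = Δx/(sin θ' − sin θ) = 0.5714
v = R·ω = 0.5714·1.7500 = 1.0000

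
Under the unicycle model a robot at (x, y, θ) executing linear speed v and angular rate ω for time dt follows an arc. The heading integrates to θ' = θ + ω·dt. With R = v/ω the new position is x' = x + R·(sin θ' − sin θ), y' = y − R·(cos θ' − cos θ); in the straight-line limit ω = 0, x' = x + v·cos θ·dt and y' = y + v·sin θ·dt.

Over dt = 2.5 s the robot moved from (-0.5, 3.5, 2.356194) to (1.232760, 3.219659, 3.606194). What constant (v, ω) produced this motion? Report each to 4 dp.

Δθ = 3.606194 − 2.356194 = 1.250000
ω = Δθ/dt = 1.250000/2.5 = 0.5000
R = Δx/(sin θ' − sin θ) = -1.5000
v = R·ω = -1.5000·0.5000 = -0.7500

v = -0.7500, ω = 0.5000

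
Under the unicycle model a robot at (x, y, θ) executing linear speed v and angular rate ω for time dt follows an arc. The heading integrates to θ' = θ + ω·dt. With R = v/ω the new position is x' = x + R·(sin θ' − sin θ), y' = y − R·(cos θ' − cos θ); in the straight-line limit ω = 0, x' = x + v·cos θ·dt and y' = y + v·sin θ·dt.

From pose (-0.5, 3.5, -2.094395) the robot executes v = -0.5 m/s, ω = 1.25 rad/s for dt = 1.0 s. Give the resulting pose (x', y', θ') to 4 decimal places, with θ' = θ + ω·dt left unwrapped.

(-0.5474, 3.9657, -0.8444)

θ' = -2.0944 + 1.25·1.0 = -0.8444
R = v/ω = -0.5/1.25 = -0.4000
x' = -0.5 + -0.4000·(sin -0.8444 − sin -2.0944) = -0.5474
y' = 3.5 − -0.4000·(cos -0.8444 − cos -2.0944) = 3.9657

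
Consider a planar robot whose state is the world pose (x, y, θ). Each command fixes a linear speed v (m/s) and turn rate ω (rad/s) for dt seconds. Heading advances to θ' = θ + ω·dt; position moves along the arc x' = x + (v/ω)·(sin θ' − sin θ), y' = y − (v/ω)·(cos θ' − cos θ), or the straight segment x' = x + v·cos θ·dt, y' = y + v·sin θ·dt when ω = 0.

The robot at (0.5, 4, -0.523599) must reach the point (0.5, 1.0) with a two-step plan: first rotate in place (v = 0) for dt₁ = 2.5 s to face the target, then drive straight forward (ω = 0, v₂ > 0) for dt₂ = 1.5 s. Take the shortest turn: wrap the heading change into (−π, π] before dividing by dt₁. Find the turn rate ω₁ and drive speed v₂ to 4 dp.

ω₁ = -0.4189, v₂ = 2.0000

heading to target = atan2(1−4, 0.5−0.5) = -1.5708
Δθ = wrap(-1.5708 − -0.5236) = -1.0472; ω₁ = Δθ/dt₁ = -0.4189
distance = √((0.5−0.5)² + (1−4)²) = 3.0000; v₂ = distance/dt₂ = 2.0000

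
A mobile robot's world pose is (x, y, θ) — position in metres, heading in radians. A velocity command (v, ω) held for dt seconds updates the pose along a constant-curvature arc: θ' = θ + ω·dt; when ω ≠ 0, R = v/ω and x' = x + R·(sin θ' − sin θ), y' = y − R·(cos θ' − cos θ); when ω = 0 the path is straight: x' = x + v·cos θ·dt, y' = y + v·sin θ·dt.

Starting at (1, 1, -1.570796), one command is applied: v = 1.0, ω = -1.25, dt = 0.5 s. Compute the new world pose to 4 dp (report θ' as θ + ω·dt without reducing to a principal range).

(0.8488, 0.5319, -2.1958)

θ' = -1.5708 + -1.25·0.5 = -2.1958
R = v/ω = 1.0/-1.25 = -0.8000
x' = 1 + -0.8000·(sin -2.1958 − sin -1.5708) = 0.8488
y' = 1 − -0.8000·(cos -2.1958 − cos -1.5708) = 0.5319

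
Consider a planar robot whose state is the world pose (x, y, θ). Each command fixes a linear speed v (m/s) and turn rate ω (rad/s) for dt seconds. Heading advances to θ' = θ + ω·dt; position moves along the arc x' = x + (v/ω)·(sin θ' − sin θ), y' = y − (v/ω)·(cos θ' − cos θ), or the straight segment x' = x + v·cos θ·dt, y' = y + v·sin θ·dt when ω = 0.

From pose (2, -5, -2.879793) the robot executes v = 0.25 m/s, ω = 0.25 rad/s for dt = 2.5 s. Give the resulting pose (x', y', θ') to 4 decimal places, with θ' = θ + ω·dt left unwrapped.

θ' = -2.8798 + 0.25·2.5 = -2.2548
R = v/ω = 0.25/0.25 = 1.0000
x' = 2 + 1.0000·(sin -2.2548 − sin -2.8798) = 1.4838
y' = -5 − 1.0000·(cos -2.2548 − cos -2.8798) = -5.3340

(1.4838, -5.3340, -2.2548)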